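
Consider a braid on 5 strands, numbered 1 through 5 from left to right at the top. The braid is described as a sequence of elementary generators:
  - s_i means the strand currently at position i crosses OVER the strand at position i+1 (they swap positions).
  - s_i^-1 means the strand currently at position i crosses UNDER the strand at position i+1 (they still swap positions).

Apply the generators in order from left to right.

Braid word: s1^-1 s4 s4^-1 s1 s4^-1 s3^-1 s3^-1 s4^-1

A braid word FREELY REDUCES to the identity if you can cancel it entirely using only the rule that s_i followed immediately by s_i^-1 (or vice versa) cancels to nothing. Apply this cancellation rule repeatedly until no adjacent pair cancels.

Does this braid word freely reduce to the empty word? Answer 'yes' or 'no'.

Answer: no

Derivation:
Gen 1 (s1^-1): push. Stack: [s1^-1]
Gen 2 (s4): push. Stack: [s1^-1 s4]
Gen 3 (s4^-1): cancels prior s4. Stack: [s1^-1]
Gen 4 (s1): cancels prior s1^-1. Stack: []
Gen 5 (s4^-1): push. Stack: [s4^-1]
Gen 6 (s3^-1): push. Stack: [s4^-1 s3^-1]
Gen 7 (s3^-1): push. Stack: [s4^-1 s3^-1 s3^-1]
Gen 8 (s4^-1): push. Stack: [s4^-1 s3^-1 s3^-1 s4^-1]
Reduced word: s4^-1 s3^-1 s3^-1 s4^-1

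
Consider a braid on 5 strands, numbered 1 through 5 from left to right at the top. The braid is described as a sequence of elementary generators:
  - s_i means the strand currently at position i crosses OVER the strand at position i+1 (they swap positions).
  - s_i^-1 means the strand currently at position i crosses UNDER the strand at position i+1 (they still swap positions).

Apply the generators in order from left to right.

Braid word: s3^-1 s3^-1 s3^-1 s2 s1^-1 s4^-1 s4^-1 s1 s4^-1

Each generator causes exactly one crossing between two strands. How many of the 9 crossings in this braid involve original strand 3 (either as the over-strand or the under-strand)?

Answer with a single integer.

Gen 1: crossing 3x4. Involves strand 3? yes. Count so far: 1
Gen 2: crossing 4x3. Involves strand 3? yes. Count so far: 2
Gen 3: crossing 3x4. Involves strand 3? yes. Count so far: 3
Gen 4: crossing 2x4. Involves strand 3? no. Count so far: 3
Gen 5: crossing 1x4. Involves strand 3? no. Count so far: 3
Gen 6: crossing 3x5. Involves strand 3? yes. Count so far: 4
Gen 7: crossing 5x3. Involves strand 3? yes. Count so far: 5
Gen 8: crossing 4x1. Involves strand 3? no. Count so far: 5
Gen 9: crossing 3x5. Involves strand 3? yes. Count so far: 6

Answer: 6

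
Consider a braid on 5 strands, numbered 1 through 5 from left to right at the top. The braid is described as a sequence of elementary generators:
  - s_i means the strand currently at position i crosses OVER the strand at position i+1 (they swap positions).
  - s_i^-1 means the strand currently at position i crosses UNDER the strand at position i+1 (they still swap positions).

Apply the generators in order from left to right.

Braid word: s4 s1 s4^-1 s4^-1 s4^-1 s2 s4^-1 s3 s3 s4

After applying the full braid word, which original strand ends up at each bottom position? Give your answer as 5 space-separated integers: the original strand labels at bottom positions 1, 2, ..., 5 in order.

Answer: 2 3 1 4 5

Derivation:
Gen 1 (s4): strand 4 crosses over strand 5. Perm now: [1 2 3 5 4]
Gen 2 (s1): strand 1 crosses over strand 2. Perm now: [2 1 3 5 4]
Gen 3 (s4^-1): strand 5 crosses under strand 4. Perm now: [2 1 3 4 5]
Gen 4 (s4^-1): strand 4 crosses under strand 5. Perm now: [2 1 3 5 4]
Gen 5 (s4^-1): strand 5 crosses under strand 4. Perm now: [2 1 3 4 5]
Gen 6 (s2): strand 1 crosses over strand 3. Perm now: [2 3 1 4 5]
Gen 7 (s4^-1): strand 4 crosses under strand 5. Perm now: [2 3 1 5 4]
Gen 8 (s3): strand 1 crosses over strand 5. Perm now: [2 3 5 1 4]
Gen 9 (s3): strand 5 crosses over strand 1. Perm now: [2 3 1 5 4]
Gen 10 (s4): strand 5 crosses over strand 4. Perm now: [2 3 1 4 5]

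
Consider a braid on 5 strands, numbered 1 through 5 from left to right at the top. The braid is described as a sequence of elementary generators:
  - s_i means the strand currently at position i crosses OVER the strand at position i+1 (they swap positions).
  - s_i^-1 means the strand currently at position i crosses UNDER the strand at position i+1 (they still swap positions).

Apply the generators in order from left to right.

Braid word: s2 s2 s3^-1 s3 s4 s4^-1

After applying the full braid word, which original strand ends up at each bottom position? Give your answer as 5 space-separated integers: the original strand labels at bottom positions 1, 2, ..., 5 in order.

Gen 1 (s2): strand 2 crosses over strand 3. Perm now: [1 3 2 4 5]
Gen 2 (s2): strand 3 crosses over strand 2. Perm now: [1 2 3 4 5]
Gen 3 (s3^-1): strand 3 crosses under strand 4. Perm now: [1 2 4 3 5]
Gen 4 (s3): strand 4 crosses over strand 3. Perm now: [1 2 3 4 5]
Gen 5 (s4): strand 4 crosses over strand 5. Perm now: [1 2 3 5 4]
Gen 6 (s4^-1): strand 5 crosses under strand 4. Perm now: [1 2 3 4 5]

Answer: 1 2 3 4 5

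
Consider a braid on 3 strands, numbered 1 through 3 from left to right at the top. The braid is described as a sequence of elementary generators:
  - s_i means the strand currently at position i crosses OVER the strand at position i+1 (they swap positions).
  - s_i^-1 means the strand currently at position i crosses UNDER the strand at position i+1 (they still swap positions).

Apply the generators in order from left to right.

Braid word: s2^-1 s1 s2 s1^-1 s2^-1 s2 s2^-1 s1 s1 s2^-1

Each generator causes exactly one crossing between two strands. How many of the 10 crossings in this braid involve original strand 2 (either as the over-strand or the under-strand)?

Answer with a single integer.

Answer: 5

Derivation:
Gen 1: crossing 2x3. Involves strand 2? yes. Count so far: 1
Gen 2: crossing 1x3. Involves strand 2? no. Count so far: 1
Gen 3: crossing 1x2. Involves strand 2? yes. Count so far: 2
Gen 4: crossing 3x2. Involves strand 2? yes. Count so far: 3
Gen 5: crossing 3x1. Involves strand 2? no. Count so far: 3
Gen 6: crossing 1x3. Involves strand 2? no. Count so far: 3
Gen 7: crossing 3x1. Involves strand 2? no. Count so far: 3
Gen 8: crossing 2x1. Involves strand 2? yes. Count so far: 4
Gen 9: crossing 1x2. Involves strand 2? yes. Count so far: 5
Gen 10: crossing 1x3. Involves strand 2? no. Count so far: 5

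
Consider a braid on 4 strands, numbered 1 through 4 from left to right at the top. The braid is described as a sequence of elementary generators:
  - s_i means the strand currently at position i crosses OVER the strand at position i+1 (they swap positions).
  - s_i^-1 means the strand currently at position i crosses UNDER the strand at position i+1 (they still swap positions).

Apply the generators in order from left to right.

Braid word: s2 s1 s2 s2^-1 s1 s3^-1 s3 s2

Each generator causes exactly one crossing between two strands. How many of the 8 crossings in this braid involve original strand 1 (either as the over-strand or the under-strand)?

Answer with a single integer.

Gen 1: crossing 2x3. Involves strand 1? no. Count so far: 0
Gen 2: crossing 1x3. Involves strand 1? yes. Count so far: 1
Gen 3: crossing 1x2. Involves strand 1? yes. Count so far: 2
Gen 4: crossing 2x1. Involves strand 1? yes. Count so far: 3
Gen 5: crossing 3x1. Involves strand 1? yes. Count so far: 4
Gen 6: crossing 2x4. Involves strand 1? no. Count so far: 4
Gen 7: crossing 4x2. Involves strand 1? no. Count so far: 4
Gen 8: crossing 3x2. Involves strand 1? no. Count so far: 4

Answer: 4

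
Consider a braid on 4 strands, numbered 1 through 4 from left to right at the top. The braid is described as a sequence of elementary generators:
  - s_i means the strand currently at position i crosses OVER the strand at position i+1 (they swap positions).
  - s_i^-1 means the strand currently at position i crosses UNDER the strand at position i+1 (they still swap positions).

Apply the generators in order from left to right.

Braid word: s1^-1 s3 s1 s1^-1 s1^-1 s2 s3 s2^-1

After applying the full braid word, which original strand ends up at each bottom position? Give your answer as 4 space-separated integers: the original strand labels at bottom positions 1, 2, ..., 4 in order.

Answer: 1 3 4 2

Derivation:
Gen 1 (s1^-1): strand 1 crosses under strand 2. Perm now: [2 1 3 4]
Gen 2 (s3): strand 3 crosses over strand 4. Perm now: [2 1 4 3]
Gen 3 (s1): strand 2 crosses over strand 1. Perm now: [1 2 4 3]
Gen 4 (s1^-1): strand 1 crosses under strand 2. Perm now: [2 1 4 3]
Gen 5 (s1^-1): strand 2 crosses under strand 1. Perm now: [1 2 4 3]
Gen 6 (s2): strand 2 crosses over strand 4. Perm now: [1 4 2 3]
Gen 7 (s3): strand 2 crosses over strand 3. Perm now: [1 4 3 2]
Gen 8 (s2^-1): strand 4 crosses under strand 3. Perm now: [1 3 4 2]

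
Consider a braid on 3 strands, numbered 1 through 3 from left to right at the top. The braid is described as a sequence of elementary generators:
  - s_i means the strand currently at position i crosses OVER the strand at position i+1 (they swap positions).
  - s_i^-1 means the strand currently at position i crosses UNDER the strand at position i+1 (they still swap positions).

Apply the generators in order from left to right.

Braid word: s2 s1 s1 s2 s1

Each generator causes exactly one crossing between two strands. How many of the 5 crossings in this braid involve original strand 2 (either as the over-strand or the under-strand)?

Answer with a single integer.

Gen 1: crossing 2x3. Involves strand 2? yes. Count so far: 1
Gen 2: crossing 1x3. Involves strand 2? no. Count so far: 1
Gen 3: crossing 3x1. Involves strand 2? no. Count so far: 1
Gen 4: crossing 3x2. Involves strand 2? yes. Count so far: 2
Gen 5: crossing 1x2. Involves strand 2? yes. Count so far: 3

Answer: 3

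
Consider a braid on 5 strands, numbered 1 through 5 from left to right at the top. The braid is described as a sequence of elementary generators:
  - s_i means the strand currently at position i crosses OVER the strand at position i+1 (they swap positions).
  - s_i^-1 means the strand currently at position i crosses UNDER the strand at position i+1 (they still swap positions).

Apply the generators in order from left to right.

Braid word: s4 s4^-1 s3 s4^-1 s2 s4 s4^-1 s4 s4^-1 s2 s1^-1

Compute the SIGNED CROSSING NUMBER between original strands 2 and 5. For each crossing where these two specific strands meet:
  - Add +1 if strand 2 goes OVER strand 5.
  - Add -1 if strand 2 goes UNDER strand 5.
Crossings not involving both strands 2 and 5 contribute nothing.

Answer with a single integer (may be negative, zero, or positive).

Gen 1: crossing 4x5. Both 2&5? no. Sum: 0
Gen 2: crossing 5x4. Both 2&5? no. Sum: 0
Gen 3: crossing 3x4. Both 2&5? no. Sum: 0
Gen 4: crossing 3x5. Both 2&5? no. Sum: 0
Gen 5: crossing 2x4. Both 2&5? no. Sum: 0
Gen 6: crossing 5x3. Both 2&5? no. Sum: 0
Gen 7: crossing 3x5. Both 2&5? no. Sum: 0
Gen 8: crossing 5x3. Both 2&5? no. Sum: 0
Gen 9: crossing 3x5. Both 2&5? no. Sum: 0
Gen 10: crossing 4x2. Both 2&5? no. Sum: 0
Gen 11: crossing 1x2. Both 2&5? no. Sum: 0

Answer: 0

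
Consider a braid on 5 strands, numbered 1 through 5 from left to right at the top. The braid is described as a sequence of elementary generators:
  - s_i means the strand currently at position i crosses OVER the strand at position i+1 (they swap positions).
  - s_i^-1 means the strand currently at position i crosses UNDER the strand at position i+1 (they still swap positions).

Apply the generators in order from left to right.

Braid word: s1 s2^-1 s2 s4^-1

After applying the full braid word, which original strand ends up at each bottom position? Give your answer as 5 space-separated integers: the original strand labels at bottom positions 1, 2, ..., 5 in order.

Gen 1 (s1): strand 1 crosses over strand 2. Perm now: [2 1 3 4 5]
Gen 2 (s2^-1): strand 1 crosses under strand 3. Perm now: [2 3 1 4 5]
Gen 3 (s2): strand 3 crosses over strand 1. Perm now: [2 1 3 4 5]
Gen 4 (s4^-1): strand 4 crosses under strand 5. Perm now: [2 1 3 5 4]

Answer: 2 1 3 5 4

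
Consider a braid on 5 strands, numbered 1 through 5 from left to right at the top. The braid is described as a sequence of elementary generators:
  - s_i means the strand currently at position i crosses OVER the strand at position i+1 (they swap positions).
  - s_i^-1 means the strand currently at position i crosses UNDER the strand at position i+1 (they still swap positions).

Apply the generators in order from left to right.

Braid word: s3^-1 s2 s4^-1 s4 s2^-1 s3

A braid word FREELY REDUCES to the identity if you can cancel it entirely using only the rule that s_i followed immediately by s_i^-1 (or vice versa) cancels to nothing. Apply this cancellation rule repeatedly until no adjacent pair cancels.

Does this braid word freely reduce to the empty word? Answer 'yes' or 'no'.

Gen 1 (s3^-1): push. Stack: [s3^-1]
Gen 2 (s2): push. Stack: [s3^-1 s2]
Gen 3 (s4^-1): push. Stack: [s3^-1 s2 s4^-1]
Gen 4 (s4): cancels prior s4^-1. Stack: [s3^-1 s2]
Gen 5 (s2^-1): cancels prior s2. Stack: [s3^-1]
Gen 6 (s3): cancels prior s3^-1. Stack: []
Reduced word: (empty)

Answer: yes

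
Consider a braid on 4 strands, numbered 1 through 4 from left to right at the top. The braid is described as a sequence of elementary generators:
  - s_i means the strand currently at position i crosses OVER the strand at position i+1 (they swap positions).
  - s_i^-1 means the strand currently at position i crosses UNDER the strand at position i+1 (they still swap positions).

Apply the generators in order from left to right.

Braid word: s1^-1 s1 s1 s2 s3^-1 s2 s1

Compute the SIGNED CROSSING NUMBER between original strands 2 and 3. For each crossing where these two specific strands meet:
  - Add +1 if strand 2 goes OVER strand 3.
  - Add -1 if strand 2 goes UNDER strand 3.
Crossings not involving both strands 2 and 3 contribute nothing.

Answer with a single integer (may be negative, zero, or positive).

Answer: 0

Derivation:
Gen 1: crossing 1x2. Both 2&3? no. Sum: 0
Gen 2: crossing 2x1. Both 2&3? no. Sum: 0
Gen 3: crossing 1x2. Both 2&3? no. Sum: 0
Gen 4: crossing 1x3. Both 2&3? no. Sum: 0
Gen 5: crossing 1x4. Both 2&3? no. Sum: 0
Gen 6: crossing 3x4. Both 2&3? no. Sum: 0
Gen 7: crossing 2x4. Both 2&3? no. Sum: 0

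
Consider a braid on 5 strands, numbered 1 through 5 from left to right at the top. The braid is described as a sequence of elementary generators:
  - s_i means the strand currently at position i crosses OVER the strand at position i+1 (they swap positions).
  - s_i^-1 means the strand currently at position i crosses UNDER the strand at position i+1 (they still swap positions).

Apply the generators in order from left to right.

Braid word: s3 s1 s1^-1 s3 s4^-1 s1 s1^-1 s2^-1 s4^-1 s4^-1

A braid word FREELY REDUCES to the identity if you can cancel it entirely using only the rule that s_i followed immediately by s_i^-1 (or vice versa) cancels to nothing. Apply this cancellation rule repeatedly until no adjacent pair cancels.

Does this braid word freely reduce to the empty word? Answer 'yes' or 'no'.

Gen 1 (s3): push. Stack: [s3]
Gen 2 (s1): push. Stack: [s3 s1]
Gen 3 (s1^-1): cancels prior s1. Stack: [s3]
Gen 4 (s3): push. Stack: [s3 s3]
Gen 5 (s4^-1): push. Stack: [s3 s3 s4^-1]
Gen 6 (s1): push. Stack: [s3 s3 s4^-1 s1]
Gen 7 (s1^-1): cancels prior s1. Stack: [s3 s3 s4^-1]
Gen 8 (s2^-1): push. Stack: [s3 s3 s4^-1 s2^-1]
Gen 9 (s4^-1): push. Stack: [s3 s3 s4^-1 s2^-1 s4^-1]
Gen 10 (s4^-1): push. Stack: [s3 s3 s4^-1 s2^-1 s4^-1 s4^-1]
Reduced word: s3 s3 s4^-1 s2^-1 s4^-1 s4^-1

Answer: no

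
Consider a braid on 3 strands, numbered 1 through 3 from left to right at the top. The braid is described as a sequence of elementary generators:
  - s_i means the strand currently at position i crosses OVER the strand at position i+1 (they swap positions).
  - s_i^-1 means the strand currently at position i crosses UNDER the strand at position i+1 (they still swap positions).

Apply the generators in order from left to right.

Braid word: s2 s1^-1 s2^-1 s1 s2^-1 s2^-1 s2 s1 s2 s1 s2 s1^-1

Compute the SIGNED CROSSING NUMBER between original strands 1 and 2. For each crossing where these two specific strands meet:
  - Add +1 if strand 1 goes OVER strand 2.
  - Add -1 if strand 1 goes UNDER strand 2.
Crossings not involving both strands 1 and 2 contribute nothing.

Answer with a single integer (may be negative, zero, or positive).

Gen 1: crossing 2x3. Both 1&2? no. Sum: 0
Gen 2: crossing 1x3. Both 1&2? no. Sum: 0
Gen 3: 1 under 2. Both 1&2? yes. Contrib: -1. Sum: -1
Gen 4: crossing 3x2. Both 1&2? no. Sum: -1
Gen 5: crossing 3x1. Both 1&2? no. Sum: -1
Gen 6: crossing 1x3. Both 1&2? no. Sum: -1
Gen 7: crossing 3x1. Both 1&2? no. Sum: -1
Gen 8: 2 over 1. Both 1&2? yes. Contrib: -1. Sum: -2
Gen 9: crossing 2x3. Both 1&2? no. Sum: -2
Gen 10: crossing 1x3. Both 1&2? no. Sum: -2
Gen 11: 1 over 2. Both 1&2? yes. Contrib: +1. Sum: -1
Gen 12: crossing 3x2. Both 1&2? no. Sum: -1

Answer: -1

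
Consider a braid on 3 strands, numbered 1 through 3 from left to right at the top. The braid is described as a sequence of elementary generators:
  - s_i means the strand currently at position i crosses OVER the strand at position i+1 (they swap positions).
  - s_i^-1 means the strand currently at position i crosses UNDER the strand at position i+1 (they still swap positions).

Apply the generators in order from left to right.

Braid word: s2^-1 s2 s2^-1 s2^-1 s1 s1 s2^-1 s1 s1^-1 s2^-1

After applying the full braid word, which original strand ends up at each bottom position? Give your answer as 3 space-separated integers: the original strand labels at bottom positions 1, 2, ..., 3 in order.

Gen 1 (s2^-1): strand 2 crosses under strand 3. Perm now: [1 3 2]
Gen 2 (s2): strand 3 crosses over strand 2. Perm now: [1 2 3]
Gen 3 (s2^-1): strand 2 crosses under strand 3. Perm now: [1 3 2]
Gen 4 (s2^-1): strand 3 crosses under strand 2. Perm now: [1 2 3]
Gen 5 (s1): strand 1 crosses over strand 2. Perm now: [2 1 3]
Gen 6 (s1): strand 2 crosses over strand 1. Perm now: [1 2 3]
Gen 7 (s2^-1): strand 2 crosses under strand 3. Perm now: [1 3 2]
Gen 8 (s1): strand 1 crosses over strand 3. Perm now: [3 1 2]
Gen 9 (s1^-1): strand 3 crosses under strand 1. Perm now: [1 3 2]
Gen 10 (s2^-1): strand 3 crosses under strand 2. Perm now: [1 2 3]

Answer: 1 2 3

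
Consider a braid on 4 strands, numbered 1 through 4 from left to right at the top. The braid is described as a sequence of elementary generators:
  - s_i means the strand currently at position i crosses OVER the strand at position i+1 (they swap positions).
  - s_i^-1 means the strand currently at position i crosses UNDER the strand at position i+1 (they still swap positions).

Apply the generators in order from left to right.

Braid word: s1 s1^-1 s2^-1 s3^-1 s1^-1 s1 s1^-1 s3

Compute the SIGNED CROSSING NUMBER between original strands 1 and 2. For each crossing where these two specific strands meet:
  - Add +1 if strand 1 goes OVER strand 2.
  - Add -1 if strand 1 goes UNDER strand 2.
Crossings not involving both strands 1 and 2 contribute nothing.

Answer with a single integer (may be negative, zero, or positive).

Gen 1: 1 over 2. Both 1&2? yes. Contrib: +1. Sum: 1
Gen 2: 2 under 1. Both 1&2? yes. Contrib: +1. Sum: 2
Gen 3: crossing 2x3. Both 1&2? no. Sum: 2
Gen 4: crossing 2x4. Both 1&2? no. Sum: 2
Gen 5: crossing 1x3. Both 1&2? no. Sum: 2
Gen 6: crossing 3x1. Both 1&2? no. Sum: 2
Gen 7: crossing 1x3. Both 1&2? no. Sum: 2
Gen 8: crossing 4x2. Both 1&2? no. Sum: 2

Answer: 2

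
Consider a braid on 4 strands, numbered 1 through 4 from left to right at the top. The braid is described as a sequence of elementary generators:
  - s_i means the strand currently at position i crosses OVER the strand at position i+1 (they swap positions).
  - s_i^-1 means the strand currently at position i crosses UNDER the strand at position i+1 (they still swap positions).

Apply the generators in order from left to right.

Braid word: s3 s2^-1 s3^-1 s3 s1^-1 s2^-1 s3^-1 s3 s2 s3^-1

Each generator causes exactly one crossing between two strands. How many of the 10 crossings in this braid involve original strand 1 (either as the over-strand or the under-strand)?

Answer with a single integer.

Answer: 5

Derivation:
Gen 1: crossing 3x4. Involves strand 1? no. Count so far: 0
Gen 2: crossing 2x4. Involves strand 1? no. Count so far: 0
Gen 3: crossing 2x3. Involves strand 1? no. Count so far: 0
Gen 4: crossing 3x2. Involves strand 1? no. Count so far: 0
Gen 5: crossing 1x4. Involves strand 1? yes. Count so far: 1
Gen 6: crossing 1x2. Involves strand 1? yes. Count so far: 2
Gen 7: crossing 1x3. Involves strand 1? yes. Count so far: 3
Gen 8: crossing 3x1. Involves strand 1? yes. Count so far: 4
Gen 9: crossing 2x1. Involves strand 1? yes. Count so far: 5
Gen 10: crossing 2x3. Involves strand 1? no. Count so far: 5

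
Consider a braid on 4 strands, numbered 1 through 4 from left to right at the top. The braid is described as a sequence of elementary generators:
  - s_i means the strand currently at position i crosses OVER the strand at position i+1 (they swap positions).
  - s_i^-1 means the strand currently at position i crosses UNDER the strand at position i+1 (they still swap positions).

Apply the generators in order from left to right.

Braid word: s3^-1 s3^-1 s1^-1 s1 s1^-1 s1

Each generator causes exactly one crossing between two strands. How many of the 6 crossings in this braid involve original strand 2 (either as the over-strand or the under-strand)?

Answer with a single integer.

Gen 1: crossing 3x4. Involves strand 2? no. Count so far: 0
Gen 2: crossing 4x3. Involves strand 2? no. Count so far: 0
Gen 3: crossing 1x2. Involves strand 2? yes. Count so far: 1
Gen 4: crossing 2x1. Involves strand 2? yes. Count so far: 2
Gen 5: crossing 1x2. Involves strand 2? yes. Count so far: 3
Gen 6: crossing 2x1. Involves strand 2? yes. Count so far: 4

Answer: 4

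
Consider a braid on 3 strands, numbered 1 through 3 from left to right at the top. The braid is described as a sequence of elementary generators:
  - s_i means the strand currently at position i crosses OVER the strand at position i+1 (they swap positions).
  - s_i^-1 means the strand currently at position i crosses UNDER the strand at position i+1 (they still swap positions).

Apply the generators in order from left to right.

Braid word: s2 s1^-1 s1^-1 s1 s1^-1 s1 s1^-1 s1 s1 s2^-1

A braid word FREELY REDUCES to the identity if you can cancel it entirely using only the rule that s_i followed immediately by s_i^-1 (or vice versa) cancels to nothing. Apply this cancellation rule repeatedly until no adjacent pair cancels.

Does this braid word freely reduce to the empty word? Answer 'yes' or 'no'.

Gen 1 (s2): push. Stack: [s2]
Gen 2 (s1^-1): push. Stack: [s2 s1^-1]
Gen 3 (s1^-1): push. Stack: [s2 s1^-1 s1^-1]
Gen 4 (s1): cancels prior s1^-1. Stack: [s2 s1^-1]
Gen 5 (s1^-1): push. Stack: [s2 s1^-1 s1^-1]
Gen 6 (s1): cancels prior s1^-1. Stack: [s2 s1^-1]
Gen 7 (s1^-1): push. Stack: [s2 s1^-1 s1^-1]
Gen 8 (s1): cancels prior s1^-1. Stack: [s2 s1^-1]
Gen 9 (s1): cancels prior s1^-1. Stack: [s2]
Gen 10 (s2^-1): cancels prior s2. Stack: []
Reduced word: (empty)

Answer: yes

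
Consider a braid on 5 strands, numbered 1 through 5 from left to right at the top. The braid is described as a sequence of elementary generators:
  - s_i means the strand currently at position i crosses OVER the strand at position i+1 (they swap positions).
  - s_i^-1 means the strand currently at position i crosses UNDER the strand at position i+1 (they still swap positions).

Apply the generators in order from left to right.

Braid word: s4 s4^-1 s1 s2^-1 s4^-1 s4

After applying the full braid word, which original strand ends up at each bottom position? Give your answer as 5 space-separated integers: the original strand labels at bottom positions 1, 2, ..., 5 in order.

Answer: 2 3 1 4 5

Derivation:
Gen 1 (s4): strand 4 crosses over strand 5. Perm now: [1 2 3 5 4]
Gen 2 (s4^-1): strand 5 crosses under strand 4. Perm now: [1 2 3 4 5]
Gen 3 (s1): strand 1 crosses over strand 2. Perm now: [2 1 3 4 5]
Gen 4 (s2^-1): strand 1 crosses under strand 3. Perm now: [2 3 1 4 5]
Gen 5 (s4^-1): strand 4 crosses under strand 5. Perm now: [2 3 1 5 4]
Gen 6 (s4): strand 5 crosses over strand 4. Perm now: [2 3 1 4 5]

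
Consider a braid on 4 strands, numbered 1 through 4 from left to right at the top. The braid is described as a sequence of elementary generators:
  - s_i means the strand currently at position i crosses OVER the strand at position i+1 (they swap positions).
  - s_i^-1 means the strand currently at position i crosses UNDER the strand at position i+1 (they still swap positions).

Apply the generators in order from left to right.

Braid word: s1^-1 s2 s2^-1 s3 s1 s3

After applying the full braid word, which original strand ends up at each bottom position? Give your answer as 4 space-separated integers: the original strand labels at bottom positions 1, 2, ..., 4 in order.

Answer: 1 2 3 4

Derivation:
Gen 1 (s1^-1): strand 1 crosses under strand 2. Perm now: [2 1 3 4]
Gen 2 (s2): strand 1 crosses over strand 3. Perm now: [2 3 1 4]
Gen 3 (s2^-1): strand 3 crosses under strand 1. Perm now: [2 1 3 4]
Gen 4 (s3): strand 3 crosses over strand 4. Perm now: [2 1 4 3]
Gen 5 (s1): strand 2 crosses over strand 1. Perm now: [1 2 4 3]
Gen 6 (s3): strand 4 crosses over strand 3. Perm now: [1 2 3 4]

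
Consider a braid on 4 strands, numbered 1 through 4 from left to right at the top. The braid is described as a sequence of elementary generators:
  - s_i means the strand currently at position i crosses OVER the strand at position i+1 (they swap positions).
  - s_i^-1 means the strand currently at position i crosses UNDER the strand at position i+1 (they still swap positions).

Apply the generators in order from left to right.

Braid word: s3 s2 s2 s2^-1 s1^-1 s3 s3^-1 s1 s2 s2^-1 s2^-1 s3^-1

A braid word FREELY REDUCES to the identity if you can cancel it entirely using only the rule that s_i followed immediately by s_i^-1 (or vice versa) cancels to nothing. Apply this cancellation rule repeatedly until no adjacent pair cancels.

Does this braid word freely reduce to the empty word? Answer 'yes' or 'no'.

Gen 1 (s3): push. Stack: [s3]
Gen 2 (s2): push. Stack: [s3 s2]
Gen 3 (s2): push. Stack: [s3 s2 s2]
Gen 4 (s2^-1): cancels prior s2. Stack: [s3 s2]
Gen 5 (s1^-1): push. Stack: [s3 s2 s1^-1]
Gen 6 (s3): push. Stack: [s3 s2 s1^-1 s3]
Gen 7 (s3^-1): cancels prior s3. Stack: [s3 s2 s1^-1]
Gen 8 (s1): cancels prior s1^-1. Stack: [s3 s2]
Gen 9 (s2): push. Stack: [s3 s2 s2]
Gen 10 (s2^-1): cancels prior s2. Stack: [s3 s2]
Gen 11 (s2^-1): cancels prior s2. Stack: [s3]
Gen 12 (s3^-1): cancels prior s3. Stack: []
Reduced word: (empty)

Answer: yes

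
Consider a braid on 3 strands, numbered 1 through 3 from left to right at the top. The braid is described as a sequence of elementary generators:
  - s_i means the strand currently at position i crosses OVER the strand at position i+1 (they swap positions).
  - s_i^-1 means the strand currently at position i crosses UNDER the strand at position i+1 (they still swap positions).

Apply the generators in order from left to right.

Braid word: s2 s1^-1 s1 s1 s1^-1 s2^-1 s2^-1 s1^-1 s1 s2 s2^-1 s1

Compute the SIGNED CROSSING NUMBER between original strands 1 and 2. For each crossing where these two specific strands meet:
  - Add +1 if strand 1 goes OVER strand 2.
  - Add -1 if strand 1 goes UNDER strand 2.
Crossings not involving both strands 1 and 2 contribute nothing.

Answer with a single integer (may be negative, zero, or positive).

Gen 1: crossing 2x3. Both 1&2? no. Sum: 0
Gen 2: crossing 1x3. Both 1&2? no. Sum: 0
Gen 3: crossing 3x1. Both 1&2? no. Sum: 0
Gen 4: crossing 1x3. Both 1&2? no. Sum: 0
Gen 5: crossing 3x1. Both 1&2? no. Sum: 0
Gen 6: crossing 3x2. Both 1&2? no. Sum: 0
Gen 7: crossing 2x3. Both 1&2? no. Sum: 0
Gen 8: crossing 1x3. Both 1&2? no. Sum: 0
Gen 9: crossing 3x1. Both 1&2? no. Sum: 0
Gen 10: crossing 3x2. Both 1&2? no. Sum: 0
Gen 11: crossing 2x3. Both 1&2? no. Sum: 0
Gen 12: crossing 1x3. Both 1&2? no. Sum: 0

Answer: 0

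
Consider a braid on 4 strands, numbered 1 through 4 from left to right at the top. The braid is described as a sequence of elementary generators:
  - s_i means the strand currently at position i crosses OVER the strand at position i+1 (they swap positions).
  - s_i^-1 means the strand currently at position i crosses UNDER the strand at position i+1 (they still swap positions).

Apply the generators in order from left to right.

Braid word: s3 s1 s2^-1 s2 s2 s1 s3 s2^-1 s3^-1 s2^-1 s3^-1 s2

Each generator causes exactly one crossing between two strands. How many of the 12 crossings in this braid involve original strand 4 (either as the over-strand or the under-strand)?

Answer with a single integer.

Gen 1: crossing 3x4. Involves strand 4? yes. Count so far: 1
Gen 2: crossing 1x2. Involves strand 4? no. Count so far: 1
Gen 3: crossing 1x4. Involves strand 4? yes. Count so far: 2
Gen 4: crossing 4x1. Involves strand 4? yes. Count so far: 3
Gen 5: crossing 1x4. Involves strand 4? yes. Count so far: 4
Gen 6: crossing 2x4. Involves strand 4? yes. Count so far: 5
Gen 7: crossing 1x3. Involves strand 4? no. Count so far: 5
Gen 8: crossing 2x3. Involves strand 4? no. Count so far: 5
Gen 9: crossing 2x1. Involves strand 4? no. Count so far: 5
Gen 10: crossing 3x1. Involves strand 4? no. Count so far: 5
Gen 11: crossing 3x2. Involves strand 4? no. Count so far: 5
Gen 12: crossing 1x2. Involves strand 4? no. Count so far: 5

Answer: 5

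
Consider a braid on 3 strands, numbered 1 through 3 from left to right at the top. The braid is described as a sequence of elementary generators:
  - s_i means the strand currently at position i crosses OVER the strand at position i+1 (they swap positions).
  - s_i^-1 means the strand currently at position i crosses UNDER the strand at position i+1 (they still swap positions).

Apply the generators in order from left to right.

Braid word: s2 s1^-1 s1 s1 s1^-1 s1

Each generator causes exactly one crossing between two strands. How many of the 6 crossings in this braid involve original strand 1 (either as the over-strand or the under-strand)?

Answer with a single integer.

Gen 1: crossing 2x3. Involves strand 1? no. Count so far: 0
Gen 2: crossing 1x3. Involves strand 1? yes. Count so far: 1
Gen 3: crossing 3x1. Involves strand 1? yes. Count so far: 2
Gen 4: crossing 1x3. Involves strand 1? yes. Count so far: 3
Gen 5: crossing 3x1. Involves strand 1? yes. Count so far: 4
Gen 6: crossing 1x3. Involves strand 1? yes. Count so far: 5

Answer: 5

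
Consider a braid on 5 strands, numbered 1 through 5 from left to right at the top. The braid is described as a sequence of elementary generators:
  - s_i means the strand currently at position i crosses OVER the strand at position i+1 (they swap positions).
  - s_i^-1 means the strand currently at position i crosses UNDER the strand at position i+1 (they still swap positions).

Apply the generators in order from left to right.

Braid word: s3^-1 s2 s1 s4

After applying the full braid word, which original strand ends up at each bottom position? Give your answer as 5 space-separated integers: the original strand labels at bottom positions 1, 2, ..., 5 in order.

Gen 1 (s3^-1): strand 3 crosses under strand 4. Perm now: [1 2 4 3 5]
Gen 2 (s2): strand 2 crosses over strand 4. Perm now: [1 4 2 3 5]
Gen 3 (s1): strand 1 crosses over strand 4. Perm now: [4 1 2 3 5]
Gen 4 (s4): strand 3 crosses over strand 5. Perm now: [4 1 2 5 3]

Answer: 4 1 2 5 3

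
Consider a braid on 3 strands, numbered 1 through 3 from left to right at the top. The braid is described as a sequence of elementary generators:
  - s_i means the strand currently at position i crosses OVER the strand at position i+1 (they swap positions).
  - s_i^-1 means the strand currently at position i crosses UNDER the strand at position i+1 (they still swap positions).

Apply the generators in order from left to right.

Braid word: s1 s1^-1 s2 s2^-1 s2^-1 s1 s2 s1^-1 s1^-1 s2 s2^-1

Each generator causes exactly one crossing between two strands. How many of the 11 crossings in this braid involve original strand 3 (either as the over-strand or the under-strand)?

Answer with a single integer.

Gen 1: crossing 1x2. Involves strand 3? no. Count so far: 0
Gen 2: crossing 2x1. Involves strand 3? no. Count so far: 0
Gen 3: crossing 2x3. Involves strand 3? yes. Count so far: 1
Gen 4: crossing 3x2. Involves strand 3? yes. Count so far: 2
Gen 5: crossing 2x3. Involves strand 3? yes. Count so far: 3
Gen 6: crossing 1x3. Involves strand 3? yes. Count so far: 4
Gen 7: crossing 1x2. Involves strand 3? no. Count so far: 4
Gen 8: crossing 3x2. Involves strand 3? yes. Count so far: 5
Gen 9: crossing 2x3. Involves strand 3? yes. Count so far: 6
Gen 10: crossing 2x1. Involves strand 3? no. Count so far: 6
Gen 11: crossing 1x2. Involves strand 3? no. Count so far: 6

Answer: 6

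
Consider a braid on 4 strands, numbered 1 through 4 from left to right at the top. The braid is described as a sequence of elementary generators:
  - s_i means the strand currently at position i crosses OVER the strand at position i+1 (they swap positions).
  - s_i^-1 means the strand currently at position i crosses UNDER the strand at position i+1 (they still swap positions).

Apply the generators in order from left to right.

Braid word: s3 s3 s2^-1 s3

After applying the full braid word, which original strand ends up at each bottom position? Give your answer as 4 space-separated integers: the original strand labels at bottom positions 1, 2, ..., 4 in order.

Answer: 1 3 4 2

Derivation:
Gen 1 (s3): strand 3 crosses over strand 4. Perm now: [1 2 4 3]
Gen 2 (s3): strand 4 crosses over strand 3. Perm now: [1 2 3 4]
Gen 3 (s2^-1): strand 2 crosses under strand 3. Perm now: [1 3 2 4]
Gen 4 (s3): strand 2 crosses over strand 4. Perm now: [1 3 4 2]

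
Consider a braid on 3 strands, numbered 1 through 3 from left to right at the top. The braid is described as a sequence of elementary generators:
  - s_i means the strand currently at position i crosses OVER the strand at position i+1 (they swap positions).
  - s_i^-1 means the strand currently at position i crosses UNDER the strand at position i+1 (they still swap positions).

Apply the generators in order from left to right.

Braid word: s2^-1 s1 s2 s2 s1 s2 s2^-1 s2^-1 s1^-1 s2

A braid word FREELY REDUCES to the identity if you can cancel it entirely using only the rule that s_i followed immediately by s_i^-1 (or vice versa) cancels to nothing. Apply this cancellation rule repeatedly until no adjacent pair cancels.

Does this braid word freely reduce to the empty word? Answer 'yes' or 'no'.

Gen 1 (s2^-1): push. Stack: [s2^-1]
Gen 2 (s1): push. Stack: [s2^-1 s1]
Gen 3 (s2): push. Stack: [s2^-1 s1 s2]
Gen 4 (s2): push. Stack: [s2^-1 s1 s2 s2]
Gen 5 (s1): push. Stack: [s2^-1 s1 s2 s2 s1]
Gen 6 (s2): push. Stack: [s2^-1 s1 s2 s2 s1 s2]
Gen 7 (s2^-1): cancels prior s2. Stack: [s2^-1 s1 s2 s2 s1]
Gen 8 (s2^-1): push. Stack: [s2^-1 s1 s2 s2 s1 s2^-1]
Gen 9 (s1^-1): push. Stack: [s2^-1 s1 s2 s2 s1 s2^-1 s1^-1]
Gen 10 (s2): push. Stack: [s2^-1 s1 s2 s2 s1 s2^-1 s1^-1 s2]
Reduced word: s2^-1 s1 s2 s2 s1 s2^-1 s1^-1 s2

Answer: no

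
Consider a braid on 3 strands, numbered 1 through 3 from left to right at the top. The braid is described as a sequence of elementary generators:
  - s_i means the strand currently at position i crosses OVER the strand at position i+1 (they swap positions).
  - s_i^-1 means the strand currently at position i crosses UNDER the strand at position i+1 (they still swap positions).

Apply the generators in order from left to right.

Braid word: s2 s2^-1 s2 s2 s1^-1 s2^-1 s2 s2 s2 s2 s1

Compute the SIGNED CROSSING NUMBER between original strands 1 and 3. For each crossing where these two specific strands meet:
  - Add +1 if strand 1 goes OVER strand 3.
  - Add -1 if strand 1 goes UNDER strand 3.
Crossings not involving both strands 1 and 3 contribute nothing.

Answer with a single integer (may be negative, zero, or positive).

Answer: -1

Derivation:
Gen 1: crossing 2x3. Both 1&3? no. Sum: 0
Gen 2: crossing 3x2. Both 1&3? no. Sum: 0
Gen 3: crossing 2x3. Both 1&3? no. Sum: 0
Gen 4: crossing 3x2. Both 1&3? no. Sum: 0
Gen 5: crossing 1x2. Both 1&3? no. Sum: 0
Gen 6: 1 under 3. Both 1&3? yes. Contrib: -1. Sum: -1
Gen 7: 3 over 1. Both 1&3? yes. Contrib: -1. Sum: -2
Gen 8: 1 over 3. Both 1&3? yes. Contrib: +1. Sum: -1
Gen 9: 3 over 1. Both 1&3? yes. Contrib: -1. Sum: -2
Gen 10: 1 over 3. Both 1&3? yes. Contrib: +1. Sum: -1
Gen 11: crossing 2x3. Both 1&3? no. Sum: -1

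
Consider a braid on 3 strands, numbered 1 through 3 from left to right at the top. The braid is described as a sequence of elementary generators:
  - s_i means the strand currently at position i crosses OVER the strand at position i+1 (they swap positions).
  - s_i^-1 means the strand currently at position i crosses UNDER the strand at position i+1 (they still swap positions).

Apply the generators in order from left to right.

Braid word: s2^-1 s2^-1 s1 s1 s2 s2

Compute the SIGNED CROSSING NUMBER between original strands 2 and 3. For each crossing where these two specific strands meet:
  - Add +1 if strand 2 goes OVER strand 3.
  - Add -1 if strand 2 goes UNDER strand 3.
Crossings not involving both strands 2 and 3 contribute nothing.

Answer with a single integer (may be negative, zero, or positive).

Gen 1: 2 under 3. Both 2&3? yes. Contrib: -1. Sum: -1
Gen 2: 3 under 2. Both 2&3? yes. Contrib: +1. Sum: 0
Gen 3: crossing 1x2. Both 2&3? no. Sum: 0
Gen 4: crossing 2x1. Both 2&3? no. Sum: 0
Gen 5: 2 over 3. Both 2&3? yes. Contrib: +1. Sum: 1
Gen 6: 3 over 2. Both 2&3? yes. Contrib: -1. Sum: 0

Answer: 0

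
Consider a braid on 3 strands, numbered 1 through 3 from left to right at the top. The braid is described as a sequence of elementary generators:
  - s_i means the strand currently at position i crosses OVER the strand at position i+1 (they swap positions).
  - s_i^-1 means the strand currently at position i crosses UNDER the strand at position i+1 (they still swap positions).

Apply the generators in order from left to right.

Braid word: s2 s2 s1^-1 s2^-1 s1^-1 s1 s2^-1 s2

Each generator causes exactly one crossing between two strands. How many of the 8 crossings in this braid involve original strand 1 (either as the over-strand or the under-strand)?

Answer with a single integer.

Answer: 4

Derivation:
Gen 1: crossing 2x3. Involves strand 1? no. Count so far: 0
Gen 2: crossing 3x2. Involves strand 1? no. Count so far: 0
Gen 3: crossing 1x2. Involves strand 1? yes. Count so far: 1
Gen 4: crossing 1x3. Involves strand 1? yes. Count so far: 2
Gen 5: crossing 2x3. Involves strand 1? no. Count so far: 2
Gen 6: crossing 3x2. Involves strand 1? no. Count so far: 2
Gen 7: crossing 3x1. Involves strand 1? yes. Count so far: 3
Gen 8: crossing 1x3. Involves strand 1? yes. Count so far: 4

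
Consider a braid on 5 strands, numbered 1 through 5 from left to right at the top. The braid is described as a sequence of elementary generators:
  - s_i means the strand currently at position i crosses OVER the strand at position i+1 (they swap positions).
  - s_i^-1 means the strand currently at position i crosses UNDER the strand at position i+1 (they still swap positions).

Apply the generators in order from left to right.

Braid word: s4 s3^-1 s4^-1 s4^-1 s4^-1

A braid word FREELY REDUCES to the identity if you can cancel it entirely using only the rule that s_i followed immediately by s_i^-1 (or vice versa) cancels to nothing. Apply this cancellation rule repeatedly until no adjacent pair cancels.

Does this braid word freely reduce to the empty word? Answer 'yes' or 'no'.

Answer: no

Derivation:
Gen 1 (s4): push. Stack: [s4]
Gen 2 (s3^-1): push. Stack: [s4 s3^-1]
Gen 3 (s4^-1): push. Stack: [s4 s3^-1 s4^-1]
Gen 4 (s4^-1): push. Stack: [s4 s3^-1 s4^-1 s4^-1]
Gen 5 (s4^-1): push. Stack: [s4 s3^-1 s4^-1 s4^-1 s4^-1]
Reduced word: s4 s3^-1 s4^-1 s4^-1 s4^-1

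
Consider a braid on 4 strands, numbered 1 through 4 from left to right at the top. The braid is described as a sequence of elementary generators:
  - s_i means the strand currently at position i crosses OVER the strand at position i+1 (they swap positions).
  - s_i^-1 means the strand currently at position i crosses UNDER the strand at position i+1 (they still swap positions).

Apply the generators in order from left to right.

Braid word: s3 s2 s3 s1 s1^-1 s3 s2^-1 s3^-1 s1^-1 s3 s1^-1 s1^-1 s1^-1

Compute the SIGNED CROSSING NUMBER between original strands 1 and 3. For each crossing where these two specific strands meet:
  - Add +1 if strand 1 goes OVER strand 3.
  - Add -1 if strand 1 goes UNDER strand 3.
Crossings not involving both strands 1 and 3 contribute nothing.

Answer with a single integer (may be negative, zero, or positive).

Answer: 0

Derivation:
Gen 1: crossing 3x4. Both 1&3? no. Sum: 0
Gen 2: crossing 2x4. Both 1&3? no. Sum: 0
Gen 3: crossing 2x3. Both 1&3? no. Sum: 0
Gen 4: crossing 1x4. Both 1&3? no. Sum: 0
Gen 5: crossing 4x1. Both 1&3? no. Sum: 0
Gen 6: crossing 3x2. Both 1&3? no. Sum: 0
Gen 7: crossing 4x2. Both 1&3? no. Sum: 0
Gen 8: crossing 4x3. Both 1&3? no. Sum: 0
Gen 9: crossing 1x2. Both 1&3? no. Sum: 0
Gen 10: crossing 3x4. Both 1&3? no. Sum: 0
Gen 11: crossing 2x1. Both 1&3? no. Sum: 0
Gen 12: crossing 1x2. Both 1&3? no. Sum: 0
Gen 13: crossing 2x1. Both 1&3? no. Sum: 0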